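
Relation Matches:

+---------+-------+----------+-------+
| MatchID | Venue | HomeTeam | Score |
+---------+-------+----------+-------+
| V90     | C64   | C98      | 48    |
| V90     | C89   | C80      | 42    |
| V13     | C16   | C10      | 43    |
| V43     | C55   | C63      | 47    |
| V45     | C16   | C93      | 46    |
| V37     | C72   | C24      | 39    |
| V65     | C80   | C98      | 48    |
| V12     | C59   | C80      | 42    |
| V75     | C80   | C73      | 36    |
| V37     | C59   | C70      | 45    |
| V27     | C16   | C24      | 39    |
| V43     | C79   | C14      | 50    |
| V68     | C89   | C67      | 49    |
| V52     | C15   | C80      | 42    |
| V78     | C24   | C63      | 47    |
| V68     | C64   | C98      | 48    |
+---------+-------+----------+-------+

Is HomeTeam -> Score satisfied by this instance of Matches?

HomeTeam=C98: 3 rows → Score = 48, 48, 48 ✓
HomeTeam=C80: 3 rows → Score = 42, 42, 42 ✓
HomeTeam=C10: 1 row → Score = 43 ✓
HomeTeam=C63: 2 rows → Score = 47, 47 ✓
HomeTeam=C93: 1 row → Score = 46 ✓
HomeTeam=C24: 2 rows → Score = 39, 39 ✓
HomeTeam=C73: 1 row → Score = 36 ✓
HomeTeam=C70: 1 row → Score = 45 ✓
HomeTeam=C14: 1 row → Score = 50 ✓
HomeTeam=C67: 1 row → Score = 49 ✓
Every HomeTeam value is associated with a single Score value, so HomeTeam -> Score holds.

Yes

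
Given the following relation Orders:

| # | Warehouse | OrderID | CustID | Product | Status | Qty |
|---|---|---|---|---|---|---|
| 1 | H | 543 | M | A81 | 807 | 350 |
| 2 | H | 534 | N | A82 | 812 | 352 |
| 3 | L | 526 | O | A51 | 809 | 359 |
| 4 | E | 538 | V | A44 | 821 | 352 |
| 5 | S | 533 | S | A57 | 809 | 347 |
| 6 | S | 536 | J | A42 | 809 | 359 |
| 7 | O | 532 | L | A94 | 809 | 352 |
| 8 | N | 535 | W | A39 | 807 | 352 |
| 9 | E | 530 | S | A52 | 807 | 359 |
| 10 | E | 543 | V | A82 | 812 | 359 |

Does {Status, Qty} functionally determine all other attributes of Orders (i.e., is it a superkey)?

No

Rows 3 and 6 have the same {Status, Qty} value (Status=809, Qty=359) but are distinct tuples, so {Status, Qty} does not determine every attribute — not a superkey.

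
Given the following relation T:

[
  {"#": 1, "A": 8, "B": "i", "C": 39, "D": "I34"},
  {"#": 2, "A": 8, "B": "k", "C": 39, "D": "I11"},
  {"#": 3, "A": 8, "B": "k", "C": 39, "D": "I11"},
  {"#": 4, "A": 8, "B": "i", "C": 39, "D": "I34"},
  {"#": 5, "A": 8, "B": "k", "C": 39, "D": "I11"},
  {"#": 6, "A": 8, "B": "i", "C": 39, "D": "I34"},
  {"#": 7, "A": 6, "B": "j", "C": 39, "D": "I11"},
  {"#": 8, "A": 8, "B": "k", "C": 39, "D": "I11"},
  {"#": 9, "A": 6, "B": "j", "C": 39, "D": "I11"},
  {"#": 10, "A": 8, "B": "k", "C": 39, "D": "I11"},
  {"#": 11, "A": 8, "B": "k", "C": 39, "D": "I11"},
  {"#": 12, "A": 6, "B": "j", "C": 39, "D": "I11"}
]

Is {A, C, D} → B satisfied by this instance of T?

(A=8, C=39, D=I34): rows 1, 4, 6 → B = i, i, i ✓
(A=8, C=39, D=I11): rows 2, 3, 5, 8, 10, 11 → B = k, k, k, k, k, k ✓
(A=6, C=39, D=I11): rows 7, 9, 12 → B = j, j, j ✓
Every {A, C, D} value is associated with a single B value, so {A, C, D} → B holds.

Yes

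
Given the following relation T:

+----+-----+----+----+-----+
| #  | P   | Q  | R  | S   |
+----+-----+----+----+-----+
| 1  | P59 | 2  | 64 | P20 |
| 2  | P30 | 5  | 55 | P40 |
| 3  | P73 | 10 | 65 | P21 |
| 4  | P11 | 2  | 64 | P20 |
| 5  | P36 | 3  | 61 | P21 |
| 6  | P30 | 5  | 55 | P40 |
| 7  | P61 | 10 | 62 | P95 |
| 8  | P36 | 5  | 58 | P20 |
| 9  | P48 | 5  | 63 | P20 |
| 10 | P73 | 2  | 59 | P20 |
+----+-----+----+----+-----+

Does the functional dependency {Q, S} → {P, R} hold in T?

(Q=2, S=P20): rows 1, 4, 10 → {P,R} takes values {(P59, 64), (P11, 64), (P73, 59)} — violation
(Q=5, S=P40): rows 2, 6 → {P,R} = (P30, 55), (P30, 55) ✓
(Q=10, S=P21): row 3 → {P,R} = (P73, 65) ✓
(Q=3, S=P21): row 5 → {P,R} = (P36, 61) ✓
(Q=10, S=P95): row 7 → {P,R} = (P61, 62) ✓
(Q=5, S=P20): rows 8, 9 → {P,R} takes values {(P36, 58), (P48, 63)} — violation
Two rows agree on {Q, S} but differ on {P, R}, so {Q, S} → {P, R} does not hold.

No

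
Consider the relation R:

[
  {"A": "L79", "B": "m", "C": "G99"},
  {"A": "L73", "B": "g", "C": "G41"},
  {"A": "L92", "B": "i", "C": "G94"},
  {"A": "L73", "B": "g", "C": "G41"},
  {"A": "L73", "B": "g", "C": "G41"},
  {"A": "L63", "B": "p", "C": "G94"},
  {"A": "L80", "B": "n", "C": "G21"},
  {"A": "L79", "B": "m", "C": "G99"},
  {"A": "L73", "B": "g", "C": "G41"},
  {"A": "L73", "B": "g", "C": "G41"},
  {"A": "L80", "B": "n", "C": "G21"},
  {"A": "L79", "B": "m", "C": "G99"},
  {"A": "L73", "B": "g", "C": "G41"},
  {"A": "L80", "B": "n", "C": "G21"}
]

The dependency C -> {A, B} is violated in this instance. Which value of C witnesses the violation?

G94

C=G99: 3 rows → {A,B} = (L79, m), (L79, m), (L79, m) ✓
C=G41: 6 rows → {A,B} = (L73, g), (L73, g), (L73, g), (L73, g), (L73, g), (L73, g) ✓
C=G94: 2 rows → {A,B} takes values {(L92, i), (L63, p)} — violation
C=G21: 3 rows → {A,B} = (L80, n), (L80, n), (L80, n) ✓
The only C value with inconsistent RHS is C=G94.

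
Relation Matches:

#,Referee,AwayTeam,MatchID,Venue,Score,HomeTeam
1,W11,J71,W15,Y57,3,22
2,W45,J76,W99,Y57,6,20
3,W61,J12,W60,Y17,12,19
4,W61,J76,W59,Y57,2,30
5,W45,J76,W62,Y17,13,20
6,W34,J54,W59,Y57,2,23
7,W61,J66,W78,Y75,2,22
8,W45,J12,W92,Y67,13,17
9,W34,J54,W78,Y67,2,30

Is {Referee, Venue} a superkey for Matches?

All 9 rows have distinct {Referee, Venue} values, so {Referee, Venue} → (all attributes) holds and {Referee, Venue} is a superkey.

Yes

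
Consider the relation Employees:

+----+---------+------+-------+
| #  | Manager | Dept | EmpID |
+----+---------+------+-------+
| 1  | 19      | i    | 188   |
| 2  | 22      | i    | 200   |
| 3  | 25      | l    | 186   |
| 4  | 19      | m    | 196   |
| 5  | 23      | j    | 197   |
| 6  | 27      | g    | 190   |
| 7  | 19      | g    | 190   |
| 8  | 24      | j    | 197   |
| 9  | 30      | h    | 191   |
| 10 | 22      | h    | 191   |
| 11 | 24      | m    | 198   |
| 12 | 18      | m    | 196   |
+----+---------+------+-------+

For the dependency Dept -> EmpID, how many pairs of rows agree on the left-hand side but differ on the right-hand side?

Dept=i: violating pairs (1,2) — 1 pair.
Dept=m: violating pairs (4,11), (11,12) — 2 pairs.
Dept=j: all 2 rows agree on EmpID — 0 pairs.
Dept=g: all 2 rows agree on EmpID — 0 pairs.
Dept=h: all 2 rows agree on EmpID — 0 pairs.

3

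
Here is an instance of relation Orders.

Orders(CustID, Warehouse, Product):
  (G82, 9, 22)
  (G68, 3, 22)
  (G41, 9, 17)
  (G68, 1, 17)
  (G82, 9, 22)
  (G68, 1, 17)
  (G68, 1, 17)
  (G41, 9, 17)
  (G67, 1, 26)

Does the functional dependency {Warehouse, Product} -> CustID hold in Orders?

(Warehouse=9, Product=22): 2 rows → CustID = G82, G82 ✓
(Warehouse=3, Product=22): 1 row → CustID = G68 ✓
(Warehouse=9, Product=17): 2 rows → CustID = G41, G41 ✓
(Warehouse=1, Product=17): 3 rows → CustID = G68, G68, G68 ✓
(Warehouse=1, Product=26): 1 row → CustID = G67 ✓
Every {Warehouse, Product} value is associated with a single CustID value, so {Warehouse, Product} -> CustID holds.

Yes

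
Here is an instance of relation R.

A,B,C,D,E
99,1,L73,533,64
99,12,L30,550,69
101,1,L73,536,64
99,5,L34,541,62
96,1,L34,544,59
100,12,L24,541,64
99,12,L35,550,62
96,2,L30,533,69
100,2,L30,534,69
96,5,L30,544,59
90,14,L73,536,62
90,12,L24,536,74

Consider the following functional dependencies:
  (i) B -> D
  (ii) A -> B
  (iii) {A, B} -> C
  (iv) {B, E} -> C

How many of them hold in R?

1

(i) B -> D: B=1: 3 rows → D takes values {533, 536, 544} — violation; B=12: 4 rows → D takes values {550, 541, 536} — violation; B=5: 2 rows → D takes values {541, 544} — violation; B=2: 2 rows → D takes values {533, 534} — violation — fails.
(ii) A -> B: A=99: 4 rows → B takes values {1, 12, 5} — violation; A=96: 3 rows → B takes values {1, 2, 5} — violation; A=100: 2 rows → B takes values {12, 2} — violation; A=90: 2 rows → B takes values {14, 12} — violation — fails.
(iii) {A, B} -> C: (A=99, B=12): 2 rows → C takes values {L30, L35} — violation — fails.
(iv) {B, E} -> C: every LHS value maps to a single RHS value — holds.
1 of the 4 dependencies holds.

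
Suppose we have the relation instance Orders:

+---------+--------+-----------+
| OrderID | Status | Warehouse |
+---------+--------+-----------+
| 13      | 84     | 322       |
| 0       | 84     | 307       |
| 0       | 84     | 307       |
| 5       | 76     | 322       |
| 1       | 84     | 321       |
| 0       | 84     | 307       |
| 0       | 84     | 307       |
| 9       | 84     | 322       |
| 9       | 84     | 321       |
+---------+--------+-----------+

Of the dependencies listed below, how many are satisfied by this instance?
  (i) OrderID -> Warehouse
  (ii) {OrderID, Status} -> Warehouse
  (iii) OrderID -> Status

(i) OrderID -> Warehouse: OrderID=9: 2 rows → Warehouse takes values {322, 321} — violation — fails.
(ii) {OrderID, Status} -> Warehouse: (OrderID=9, Status=84): 2 rows → Warehouse takes values {322, 321} — violation — fails.
(iii) OrderID -> Status: every LHS value maps to a single RHS value — holds.
1 of the 3 dependencies holds.

1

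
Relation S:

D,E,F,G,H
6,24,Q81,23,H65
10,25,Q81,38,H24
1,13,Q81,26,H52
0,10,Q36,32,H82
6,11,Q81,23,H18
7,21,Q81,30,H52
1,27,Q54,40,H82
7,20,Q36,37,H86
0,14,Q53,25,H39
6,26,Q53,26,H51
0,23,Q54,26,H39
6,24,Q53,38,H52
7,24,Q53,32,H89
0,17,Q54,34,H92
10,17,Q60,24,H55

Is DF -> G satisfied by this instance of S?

No

(D=6, F=Q81): 2 rows → G = 23, 23 ✓
(D=10, F=Q81): 1 row → G = 38 ✓
(D=1, F=Q81): 1 row → G = 26 ✓
(D=0, F=Q36): 1 row → G = 32 ✓
(D=7, F=Q81): 1 row → G = 30 ✓
(D=1, F=Q54): 1 row → G = 40 ✓
(D=7, F=Q36): 1 row → G = 37 ✓
(D=0, F=Q53): 1 row → G = 25 ✓
(D=6, F=Q53): 2 rows → G takes values {26, 38} — violation
(D=0, F=Q54): 2 rows → G takes values {26, 34} — violation
(D=7, F=Q53): 1 row → G = 32 ✓
(D=10, F=Q60): 1 row → G = 24 ✓
Two rows agree on DF but differ on G, so DF -> G does not hold.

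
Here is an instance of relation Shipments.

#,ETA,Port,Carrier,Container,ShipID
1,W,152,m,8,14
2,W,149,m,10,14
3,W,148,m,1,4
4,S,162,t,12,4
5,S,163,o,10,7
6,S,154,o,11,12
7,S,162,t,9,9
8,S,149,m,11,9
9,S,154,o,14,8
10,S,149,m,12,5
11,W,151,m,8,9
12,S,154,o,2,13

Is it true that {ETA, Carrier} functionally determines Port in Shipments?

(ETA=W, Carrier=m): rows 1, 2, 3, 11 → Port takes values {152, 149, 148, 151} — violation
(ETA=S, Carrier=t): rows 4, 7 → Port = 162, 162 ✓
(ETA=S, Carrier=o): rows 5, 6, 9, 12 → Port takes values {163, 154} — violation
(ETA=S, Carrier=m): rows 8, 10 → Port = 149, 149 ✓
Two rows agree on {ETA, Carrier} but differ on Port, so {ETA, Carrier} → Port does not hold.

No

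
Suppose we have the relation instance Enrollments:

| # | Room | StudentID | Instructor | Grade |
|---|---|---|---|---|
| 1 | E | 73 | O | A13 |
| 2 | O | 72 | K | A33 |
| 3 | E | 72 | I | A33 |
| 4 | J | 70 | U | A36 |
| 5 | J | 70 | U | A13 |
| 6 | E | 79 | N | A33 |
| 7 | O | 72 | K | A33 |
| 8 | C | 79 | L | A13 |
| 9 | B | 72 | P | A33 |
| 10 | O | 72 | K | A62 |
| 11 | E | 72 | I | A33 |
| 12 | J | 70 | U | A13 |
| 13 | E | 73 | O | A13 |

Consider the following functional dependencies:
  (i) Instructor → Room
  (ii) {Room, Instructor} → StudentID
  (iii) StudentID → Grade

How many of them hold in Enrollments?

(i) Instructor → Room: every LHS value maps to a single RHS value — holds.
(ii) {Room, Instructor} → StudentID: every LHS value maps to a single RHS value — holds.
(iii) StudentID → Grade: StudentID=72: rows 2, 3, 7, 9, 10, 11 → Grade takes values {A33, A62} — violation; StudentID=70: rows 4, 5, 12 → Grade takes values {A36, A13} — violation; StudentID=79: rows 6, 8 → Grade takes values {A33, A13} — violation — fails.
2 of the 3 dependencies hold.

2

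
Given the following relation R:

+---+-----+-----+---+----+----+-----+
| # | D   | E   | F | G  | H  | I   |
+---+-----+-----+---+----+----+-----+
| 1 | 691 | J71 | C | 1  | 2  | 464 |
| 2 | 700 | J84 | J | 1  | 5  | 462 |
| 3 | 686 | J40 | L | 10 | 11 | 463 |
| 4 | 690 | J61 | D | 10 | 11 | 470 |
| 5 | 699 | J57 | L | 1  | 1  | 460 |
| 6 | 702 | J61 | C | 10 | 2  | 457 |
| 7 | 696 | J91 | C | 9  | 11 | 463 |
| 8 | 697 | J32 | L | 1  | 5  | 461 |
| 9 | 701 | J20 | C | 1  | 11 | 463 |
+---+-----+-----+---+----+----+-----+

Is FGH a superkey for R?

Yes

All 9 rows have distinct FGH values, so FGH → (all attributes) holds and FGH is a superkey.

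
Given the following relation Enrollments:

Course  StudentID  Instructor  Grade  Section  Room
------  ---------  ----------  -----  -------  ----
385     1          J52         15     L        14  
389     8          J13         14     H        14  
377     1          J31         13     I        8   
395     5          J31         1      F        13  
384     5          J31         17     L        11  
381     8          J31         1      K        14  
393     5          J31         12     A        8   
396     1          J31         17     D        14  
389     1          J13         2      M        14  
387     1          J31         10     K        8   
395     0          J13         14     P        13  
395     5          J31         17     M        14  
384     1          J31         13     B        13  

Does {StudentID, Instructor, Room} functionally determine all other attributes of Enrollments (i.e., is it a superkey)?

No

Two distinct rows share (StudentID=1, Instructor=J31, Room=8), so {StudentID, Instructor, Room} does not determine every attribute — not a superkey.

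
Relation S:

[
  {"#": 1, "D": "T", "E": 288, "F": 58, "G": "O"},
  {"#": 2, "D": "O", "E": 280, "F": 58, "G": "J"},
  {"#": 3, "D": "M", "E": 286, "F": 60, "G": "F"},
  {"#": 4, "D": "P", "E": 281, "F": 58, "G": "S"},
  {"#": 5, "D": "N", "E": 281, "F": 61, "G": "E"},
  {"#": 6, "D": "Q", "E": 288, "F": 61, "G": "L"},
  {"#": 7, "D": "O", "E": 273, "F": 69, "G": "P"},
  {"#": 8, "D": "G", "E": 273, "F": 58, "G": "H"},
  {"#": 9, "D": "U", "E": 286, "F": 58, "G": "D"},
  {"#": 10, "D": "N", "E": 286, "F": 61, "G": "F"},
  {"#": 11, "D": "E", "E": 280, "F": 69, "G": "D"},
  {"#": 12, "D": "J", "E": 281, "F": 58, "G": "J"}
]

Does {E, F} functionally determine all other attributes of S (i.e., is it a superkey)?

No

Rows 4 and 12 have the same {E, F} value (E=281, F=58) but are distinct tuples, so {E, F} does not determine every attribute — not a superkey.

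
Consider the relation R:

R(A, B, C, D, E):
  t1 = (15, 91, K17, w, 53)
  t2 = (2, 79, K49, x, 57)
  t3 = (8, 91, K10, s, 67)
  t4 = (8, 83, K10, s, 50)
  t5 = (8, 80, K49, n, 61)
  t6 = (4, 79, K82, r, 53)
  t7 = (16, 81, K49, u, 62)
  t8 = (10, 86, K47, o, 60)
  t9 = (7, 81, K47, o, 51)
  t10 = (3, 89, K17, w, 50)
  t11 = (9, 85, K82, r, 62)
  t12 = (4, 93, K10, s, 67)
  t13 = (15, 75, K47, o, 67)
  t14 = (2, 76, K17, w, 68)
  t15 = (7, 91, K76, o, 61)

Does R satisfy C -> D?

C=K17: rows 1, 10, 14 → D = w, w, w ✓
C=K49: rows 2, 5, 7 → D takes values {x, n, u} — violation
C=K10: rows 3, 4, 12 → D = s, s, s ✓
C=K82: rows 6, 11 → D = r, r ✓
C=K47: rows 8, 9, 13 → D = o, o, o ✓
C=K76: row 15 → D = o ✓
Two rows agree on C but differ on D, so C -> D does not hold.

No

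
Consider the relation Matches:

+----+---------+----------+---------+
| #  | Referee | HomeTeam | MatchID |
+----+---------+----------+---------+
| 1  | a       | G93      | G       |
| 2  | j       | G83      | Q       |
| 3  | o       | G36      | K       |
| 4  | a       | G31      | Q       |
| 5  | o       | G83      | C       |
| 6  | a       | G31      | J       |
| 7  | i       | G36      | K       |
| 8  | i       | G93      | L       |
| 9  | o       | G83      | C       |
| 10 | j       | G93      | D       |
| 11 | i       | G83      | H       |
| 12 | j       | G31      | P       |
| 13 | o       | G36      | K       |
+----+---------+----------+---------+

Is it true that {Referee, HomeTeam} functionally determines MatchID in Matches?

No

(Referee=a, HomeTeam=G93): row 1 → MatchID = G ✓
(Referee=j, HomeTeam=G83): row 2 → MatchID = Q ✓
(Referee=o, HomeTeam=G36): rows 3, 13 → MatchID = K, K ✓
(Referee=a, HomeTeam=G31): rows 4, 6 → MatchID takes values {Q, J} — violation
(Referee=o, HomeTeam=G83): rows 5, 9 → MatchID = C, C ✓
(Referee=i, HomeTeam=G36): row 7 → MatchID = K ✓
(Referee=i, HomeTeam=G93): row 8 → MatchID = L ✓
(Referee=j, HomeTeam=G93): row 10 → MatchID = D ✓
(Referee=i, HomeTeam=G83): row 11 → MatchID = H ✓
(Referee=j, HomeTeam=G31): row 12 → MatchID = P ✓
Two rows agree on {Referee, HomeTeam} but differ on MatchID, so {Referee, HomeTeam} -> MatchID does not hold.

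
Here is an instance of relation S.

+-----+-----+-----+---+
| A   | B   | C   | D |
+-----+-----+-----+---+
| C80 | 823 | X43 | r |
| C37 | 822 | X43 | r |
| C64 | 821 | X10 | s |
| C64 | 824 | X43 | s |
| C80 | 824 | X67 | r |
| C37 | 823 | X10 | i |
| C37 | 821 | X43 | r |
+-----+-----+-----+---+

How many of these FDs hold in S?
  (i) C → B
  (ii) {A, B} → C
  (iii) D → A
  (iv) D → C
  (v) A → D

1

(i) C → B: C=X43: 4 rows → B takes values {823, 822, 824, 821} — violation; C=X10: 2 rows → B takes values {821, 823} — violation — fails.
(ii) {A, B} → C: every LHS value maps to a single RHS value — holds.
(iii) D → A: D=r: 4 rows → A takes values {C80, C37} — violation — fails.
(iv) D → C: D=r: 4 rows → C takes values {X43, X67} — violation; D=s: 2 rows → C takes values {X10, X43} — violation — fails.
(v) A → D: A=C37: 3 rows → D takes values {r, i} — violation — fails.
1 of the 5 dependencies holds.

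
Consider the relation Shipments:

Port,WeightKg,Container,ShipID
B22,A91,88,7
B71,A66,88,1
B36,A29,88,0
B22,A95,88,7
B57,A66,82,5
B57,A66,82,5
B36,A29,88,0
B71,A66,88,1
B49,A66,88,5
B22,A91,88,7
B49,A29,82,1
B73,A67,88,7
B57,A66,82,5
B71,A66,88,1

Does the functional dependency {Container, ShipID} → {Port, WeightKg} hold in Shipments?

(Container=88, ShipID=7): 4 rows → {Port,WeightKg} takes values {(B22, A91), (B22, A95), (B73, A67)} — violation
(Container=88, ShipID=1): 3 rows → {Port,WeightKg} = (B71, A66), (B71, A66), (B71, A66) ✓
(Container=88, ShipID=0): 2 rows → {Port,WeightKg} = (B36, A29), (B36, A29) ✓
(Container=82, ShipID=5): 3 rows → {Port,WeightKg} = (B57, A66), (B57, A66), (B57, A66) ✓
(Container=88, ShipID=5): 1 row → {Port,WeightKg} = (B49, A66) ✓
(Container=82, ShipID=1): 1 row → {Port,WeightKg} = (B49, A29) ✓
Two rows agree on {Container, ShipID} but differ on {Port, WeightKg}, so {Container, ShipID} → {Port, WeightKg} does not hold.

No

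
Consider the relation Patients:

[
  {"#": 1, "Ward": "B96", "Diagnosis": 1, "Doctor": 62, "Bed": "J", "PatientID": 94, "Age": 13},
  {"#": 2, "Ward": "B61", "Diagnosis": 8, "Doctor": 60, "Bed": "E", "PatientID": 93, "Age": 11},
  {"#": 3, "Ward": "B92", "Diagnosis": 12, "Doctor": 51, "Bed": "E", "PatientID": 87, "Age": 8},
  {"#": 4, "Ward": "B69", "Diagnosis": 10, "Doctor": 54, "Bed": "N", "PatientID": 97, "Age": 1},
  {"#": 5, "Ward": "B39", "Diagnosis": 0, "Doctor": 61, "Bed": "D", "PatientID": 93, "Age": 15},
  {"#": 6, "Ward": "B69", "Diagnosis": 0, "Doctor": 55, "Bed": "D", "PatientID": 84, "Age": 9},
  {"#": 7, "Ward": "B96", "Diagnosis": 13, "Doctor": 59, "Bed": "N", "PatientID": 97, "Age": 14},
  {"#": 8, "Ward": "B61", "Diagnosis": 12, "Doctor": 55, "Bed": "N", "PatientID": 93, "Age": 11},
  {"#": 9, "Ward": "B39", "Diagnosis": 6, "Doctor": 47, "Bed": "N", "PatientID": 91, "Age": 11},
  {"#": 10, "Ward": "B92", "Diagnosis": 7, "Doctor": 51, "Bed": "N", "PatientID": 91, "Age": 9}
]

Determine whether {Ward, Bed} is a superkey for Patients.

All 10 rows have distinct {Ward, Bed} values, so {Ward, Bed} → (all attributes) holds and {Ward, Bed} is a superkey.

Yes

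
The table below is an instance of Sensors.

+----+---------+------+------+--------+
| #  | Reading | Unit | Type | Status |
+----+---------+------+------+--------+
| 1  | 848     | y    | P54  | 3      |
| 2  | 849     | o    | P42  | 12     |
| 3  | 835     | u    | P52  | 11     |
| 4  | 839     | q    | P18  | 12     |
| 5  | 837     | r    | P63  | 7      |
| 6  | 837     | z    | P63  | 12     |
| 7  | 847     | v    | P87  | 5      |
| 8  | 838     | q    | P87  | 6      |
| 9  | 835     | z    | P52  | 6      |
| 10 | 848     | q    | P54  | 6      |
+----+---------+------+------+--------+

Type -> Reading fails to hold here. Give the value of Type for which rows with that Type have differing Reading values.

Type=P54: rows 1, 10 → Reading = 848, 848 ✓
Type=P42: row 2 → Reading = 849 ✓
Type=P52: rows 3, 9 → Reading = 835, 835 ✓
Type=P18: row 4 → Reading = 839 ✓
Type=P63: rows 5, 6 → Reading = 837, 837 ✓
Type=P87: rows 7, 8 → Reading takes values {847, 838} — violation
The only Type value with inconsistent Reading is Type=P87.

P87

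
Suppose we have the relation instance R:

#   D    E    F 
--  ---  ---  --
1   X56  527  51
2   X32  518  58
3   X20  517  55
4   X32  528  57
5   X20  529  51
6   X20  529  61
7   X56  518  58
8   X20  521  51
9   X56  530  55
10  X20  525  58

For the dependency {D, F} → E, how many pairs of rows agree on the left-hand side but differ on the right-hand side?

(D=X20, F=51): violating pairs (5,8) — 1 pair.

1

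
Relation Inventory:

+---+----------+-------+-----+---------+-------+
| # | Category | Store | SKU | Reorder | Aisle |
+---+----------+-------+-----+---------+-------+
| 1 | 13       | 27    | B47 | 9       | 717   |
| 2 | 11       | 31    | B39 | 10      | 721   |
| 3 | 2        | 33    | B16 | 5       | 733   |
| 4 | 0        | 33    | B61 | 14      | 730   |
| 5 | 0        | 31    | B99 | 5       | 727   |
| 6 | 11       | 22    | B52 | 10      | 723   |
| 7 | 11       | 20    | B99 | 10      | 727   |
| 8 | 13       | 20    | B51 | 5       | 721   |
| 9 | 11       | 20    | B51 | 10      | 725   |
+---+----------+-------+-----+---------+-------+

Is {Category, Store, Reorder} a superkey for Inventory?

No

Rows 7 and 9 have the same {Category, Store, Reorder} value (Category=11, Store=20, Reorder=10) but are distinct tuples, so {Category, Store, Reorder} does not determine every attribute — not a superkey.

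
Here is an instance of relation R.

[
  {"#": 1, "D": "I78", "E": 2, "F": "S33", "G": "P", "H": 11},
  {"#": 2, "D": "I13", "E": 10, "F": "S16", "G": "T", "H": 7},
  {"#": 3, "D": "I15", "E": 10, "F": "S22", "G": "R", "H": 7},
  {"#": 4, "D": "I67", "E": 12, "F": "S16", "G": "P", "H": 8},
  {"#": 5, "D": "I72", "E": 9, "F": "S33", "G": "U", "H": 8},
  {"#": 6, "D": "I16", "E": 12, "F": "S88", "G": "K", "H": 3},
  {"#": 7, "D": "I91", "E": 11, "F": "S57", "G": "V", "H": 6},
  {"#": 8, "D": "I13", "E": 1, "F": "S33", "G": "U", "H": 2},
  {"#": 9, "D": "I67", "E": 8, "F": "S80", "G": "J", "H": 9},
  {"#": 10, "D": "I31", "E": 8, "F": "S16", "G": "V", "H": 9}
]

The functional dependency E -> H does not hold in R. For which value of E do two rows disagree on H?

E=2: row 1 → H = 11 ✓
E=10: rows 2, 3 → H = 7, 7 ✓
E=12: rows 4, 6 → H takes values {8, 3} — violation
E=9: row 5 → H = 8 ✓
E=11: row 7 → H = 6 ✓
E=1: row 8 → H = 2 ✓
E=8: rows 9, 10 → H = 9, 9 ✓
The only E value with inconsistent H is E=12.

12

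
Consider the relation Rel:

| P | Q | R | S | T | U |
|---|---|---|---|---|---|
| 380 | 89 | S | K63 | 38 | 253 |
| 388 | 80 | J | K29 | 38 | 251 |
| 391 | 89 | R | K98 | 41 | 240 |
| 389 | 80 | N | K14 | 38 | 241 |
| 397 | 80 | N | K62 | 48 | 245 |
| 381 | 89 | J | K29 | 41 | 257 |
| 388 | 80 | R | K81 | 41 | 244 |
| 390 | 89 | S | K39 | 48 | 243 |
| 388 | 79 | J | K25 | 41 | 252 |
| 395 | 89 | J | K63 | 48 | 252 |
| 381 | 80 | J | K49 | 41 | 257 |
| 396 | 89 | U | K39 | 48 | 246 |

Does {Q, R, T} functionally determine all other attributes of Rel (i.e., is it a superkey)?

Yes

All 12 rows have distinct {Q, R, T} values, so {Q, R, T} → (all attributes) holds and {Q, R, T} is a superkey.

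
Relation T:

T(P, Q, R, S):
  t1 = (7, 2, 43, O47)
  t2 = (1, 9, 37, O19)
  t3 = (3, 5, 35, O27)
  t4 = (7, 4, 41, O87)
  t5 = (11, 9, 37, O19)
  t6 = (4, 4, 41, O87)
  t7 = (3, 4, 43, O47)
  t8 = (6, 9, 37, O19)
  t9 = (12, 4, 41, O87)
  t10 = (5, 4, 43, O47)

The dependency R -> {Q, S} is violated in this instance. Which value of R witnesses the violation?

43

R=43: rows 1, 7, 10 → {Q,S} takes values {(2, O47), (4, O47)} — violation
R=37: rows 2, 5, 8 → {Q,S} = (9, O19), (9, O19), (9, O19) ✓
R=35: row 3 → {Q,S} = (5, O27) ✓
R=41: rows 4, 6, 9 → {Q,S} = (4, O87), (4, O87), (4, O87) ✓
The only R value with inconsistent RHS is R=43.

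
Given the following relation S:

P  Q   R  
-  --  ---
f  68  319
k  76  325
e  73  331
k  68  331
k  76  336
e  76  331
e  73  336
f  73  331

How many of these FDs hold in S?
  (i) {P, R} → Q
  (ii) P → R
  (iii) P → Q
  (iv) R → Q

0

(i) {P, R} → Q: (P=e, R=331): 2 rows → Q takes values {73, 76} — violation — fails.
(ii) P → R: P=f: 2 rows → R takes values {319, 331} — violation; P=k: 3 rows → R takes values {325, 331, 336} — violation; P=e: 3 rows → R takes values {331, 336} — violation — fails.
(iii) P → Q: P=f: 2 rows → Q takes values {68, 73} — violation; P=k: 3 rows → Q takes values {76, 68} — violation; P=e: 3 rows → Q takes values {73, 76} — violation — fails.
(iv) R → Q: R=331: 4 rows → Q takes values {73, 68, 76} — violation; R=336: 2 rows → Q takes values {76, 73} — violation — fails.
None of the 4 dependencies hold.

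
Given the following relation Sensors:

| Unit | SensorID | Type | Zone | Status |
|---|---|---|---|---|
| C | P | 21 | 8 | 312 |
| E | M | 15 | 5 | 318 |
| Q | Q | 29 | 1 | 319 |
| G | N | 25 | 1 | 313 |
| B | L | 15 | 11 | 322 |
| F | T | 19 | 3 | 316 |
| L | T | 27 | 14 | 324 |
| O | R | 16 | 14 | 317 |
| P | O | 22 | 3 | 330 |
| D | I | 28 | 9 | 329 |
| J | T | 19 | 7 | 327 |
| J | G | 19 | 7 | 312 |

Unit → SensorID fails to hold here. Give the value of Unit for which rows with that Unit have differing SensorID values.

Unit=C: 1 row → SensorID = P ✓
Unit=E: 1 row → SensorID = M ✓
Unit=Q: 1 row → SensorID = Q ✓
Unit=G: 1 row → SensorID = N ✓
Unit=B: 1 row → SensorID = L ✓
Unit=F: 1 row → SensorID = T ✓
Unit=L: 1 row → SensorID = T ✓
Unit=O: 1 row → SensorID = R ✓
Unit=P: 1 row → SensorID = O ✓
Unit=D: 1 row → SensorID = I ✓
Unit=J: 2 rows → SensorID takes values {T, G} — violation
The only Unit value with inconsistent SensorID is Unit=J.

J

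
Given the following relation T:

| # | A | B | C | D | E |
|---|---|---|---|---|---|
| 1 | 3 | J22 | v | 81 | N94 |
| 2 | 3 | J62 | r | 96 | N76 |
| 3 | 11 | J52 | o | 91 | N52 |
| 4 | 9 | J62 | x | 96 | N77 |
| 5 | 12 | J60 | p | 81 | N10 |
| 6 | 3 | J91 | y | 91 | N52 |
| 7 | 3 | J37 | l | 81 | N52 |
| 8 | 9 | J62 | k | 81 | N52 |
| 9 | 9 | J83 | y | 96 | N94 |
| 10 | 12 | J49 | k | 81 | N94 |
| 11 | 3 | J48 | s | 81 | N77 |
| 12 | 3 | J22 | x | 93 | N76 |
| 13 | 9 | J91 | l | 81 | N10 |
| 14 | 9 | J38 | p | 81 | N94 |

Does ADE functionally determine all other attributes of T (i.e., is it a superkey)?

All 14 rows have distinct ADE values, so ADE → (all attributes) holds and ADE is a superkey.

Yes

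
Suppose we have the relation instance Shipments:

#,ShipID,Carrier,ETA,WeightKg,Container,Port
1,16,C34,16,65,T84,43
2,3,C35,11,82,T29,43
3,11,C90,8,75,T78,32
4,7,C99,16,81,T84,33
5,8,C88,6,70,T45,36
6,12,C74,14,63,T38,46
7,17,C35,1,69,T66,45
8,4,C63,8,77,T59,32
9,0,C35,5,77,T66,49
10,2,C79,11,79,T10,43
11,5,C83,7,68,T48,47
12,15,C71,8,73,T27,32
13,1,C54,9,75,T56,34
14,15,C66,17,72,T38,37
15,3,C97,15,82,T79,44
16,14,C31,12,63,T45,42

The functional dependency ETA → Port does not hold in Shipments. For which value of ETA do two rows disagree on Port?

ETA=16: rows 1, 4 → Port takes values {43, 33} — violation
ETA=11: rows 2, 10 → Port = 43, 43 ✓
ETA=8: rows 3, 8, 12 → Port = 32, 32, 32 ✓
ETA=6: row 5 → Port = 36 ✓
ETA=14: row 6 → Port = 46 ✓
ETA=1: row 7 → Port = 45 ✓
ETA=5: row 9 → Port = 49 ✓
ETA=7: row 11 → Port = 47 ✓
ETA=9: row 13 → Port = 34 ✓
ETA=17: row 14 → Port = 37 ✓
ETA=15: row 15 → Port = 44 ✓
ETA=12: row 16 → Port = 42 ✓
The only ETA value with inconsistent Port is ETA=16.

16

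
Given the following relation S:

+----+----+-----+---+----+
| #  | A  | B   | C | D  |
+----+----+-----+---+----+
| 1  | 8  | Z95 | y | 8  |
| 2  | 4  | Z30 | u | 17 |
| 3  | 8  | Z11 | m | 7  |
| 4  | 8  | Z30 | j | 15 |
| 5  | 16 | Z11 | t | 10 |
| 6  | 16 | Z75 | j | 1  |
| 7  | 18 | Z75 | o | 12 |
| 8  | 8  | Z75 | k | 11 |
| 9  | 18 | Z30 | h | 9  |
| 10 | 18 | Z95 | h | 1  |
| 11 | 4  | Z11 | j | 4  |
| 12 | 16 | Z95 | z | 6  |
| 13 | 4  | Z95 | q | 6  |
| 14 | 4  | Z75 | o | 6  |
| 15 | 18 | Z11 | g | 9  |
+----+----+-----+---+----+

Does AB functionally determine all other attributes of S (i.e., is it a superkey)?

All 15 rows have distinct AB values, so AB → (all attributes) holds and AB is a superkey.

Yes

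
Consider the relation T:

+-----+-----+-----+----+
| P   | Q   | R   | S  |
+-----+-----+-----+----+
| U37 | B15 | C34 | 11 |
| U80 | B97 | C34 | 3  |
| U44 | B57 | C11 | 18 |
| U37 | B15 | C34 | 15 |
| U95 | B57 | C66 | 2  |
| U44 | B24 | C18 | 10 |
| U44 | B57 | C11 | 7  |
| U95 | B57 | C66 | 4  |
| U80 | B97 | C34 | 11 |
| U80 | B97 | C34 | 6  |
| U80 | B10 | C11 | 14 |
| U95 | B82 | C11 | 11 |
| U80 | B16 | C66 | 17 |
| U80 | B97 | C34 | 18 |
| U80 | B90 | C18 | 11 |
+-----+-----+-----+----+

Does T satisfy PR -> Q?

(P=U37, R=C34): 2 rows → Q = B15, B15 ✓
(P=U80, R=C34): 4 rows → Q = B97, B97, B97, B97 ✓
(P=U44, R=C11): 2 rows → Q = B57, B57 ✓
(P=U95, R=C66): 2 rows → Q = B57, B57 ✓
(P=U44, R=C18): 1 row → Q = B24 ✓
(P=U80, R=C11): 1 row → Q = B10 ✓
(P=U95, R=C11): 1 row → Q = B82 ✓
(P=U80, R=C66): 1 row → Q = B16 ✓
(P=U80, R=C18): 1 row → Q = B90 ✓
Every PR value is associated with a single Q value, so PR -> Q holds.

Yes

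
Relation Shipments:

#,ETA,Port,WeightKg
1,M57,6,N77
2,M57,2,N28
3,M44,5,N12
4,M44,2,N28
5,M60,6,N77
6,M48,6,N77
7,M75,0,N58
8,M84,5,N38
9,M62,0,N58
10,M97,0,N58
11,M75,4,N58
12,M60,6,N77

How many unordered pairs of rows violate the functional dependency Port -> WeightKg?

1

Port=6: all 4 rows agree on WeightKg — 0 pairs.
Port=2: all 2 rows agree on WeightKg — 0 pairs.
Port=5: violating pairs (3,8) — 1 pair.
Port=0: all 3 rows agree on WeightKg — 0 pairs.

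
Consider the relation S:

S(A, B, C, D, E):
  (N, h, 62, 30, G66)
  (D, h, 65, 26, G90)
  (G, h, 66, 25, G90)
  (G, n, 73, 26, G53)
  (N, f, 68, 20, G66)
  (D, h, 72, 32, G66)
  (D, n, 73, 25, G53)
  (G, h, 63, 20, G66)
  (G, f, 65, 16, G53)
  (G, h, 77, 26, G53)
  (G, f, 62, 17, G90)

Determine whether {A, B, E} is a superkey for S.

All 11 rows have distinct {A, B, E} values, so {A, B, E} → (all attributes) holds and {A, B, E} is a superkey.

Yes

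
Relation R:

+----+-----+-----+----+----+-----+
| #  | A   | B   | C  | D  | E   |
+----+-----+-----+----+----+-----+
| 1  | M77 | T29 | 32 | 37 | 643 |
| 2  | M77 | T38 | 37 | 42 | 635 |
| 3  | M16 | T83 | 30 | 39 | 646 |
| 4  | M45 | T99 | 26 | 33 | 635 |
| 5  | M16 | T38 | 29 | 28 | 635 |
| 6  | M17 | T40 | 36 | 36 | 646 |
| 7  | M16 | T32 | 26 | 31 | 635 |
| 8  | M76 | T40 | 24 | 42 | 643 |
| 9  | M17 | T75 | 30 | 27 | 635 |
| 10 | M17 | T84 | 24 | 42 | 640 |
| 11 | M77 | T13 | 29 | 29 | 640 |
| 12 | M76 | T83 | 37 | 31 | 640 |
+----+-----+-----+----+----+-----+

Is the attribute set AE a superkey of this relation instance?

Rows 5 and 7 have the same AE value (A=M16, E=635) but are distinct tuples, so AE does not determine every attribute — not a superkey.

No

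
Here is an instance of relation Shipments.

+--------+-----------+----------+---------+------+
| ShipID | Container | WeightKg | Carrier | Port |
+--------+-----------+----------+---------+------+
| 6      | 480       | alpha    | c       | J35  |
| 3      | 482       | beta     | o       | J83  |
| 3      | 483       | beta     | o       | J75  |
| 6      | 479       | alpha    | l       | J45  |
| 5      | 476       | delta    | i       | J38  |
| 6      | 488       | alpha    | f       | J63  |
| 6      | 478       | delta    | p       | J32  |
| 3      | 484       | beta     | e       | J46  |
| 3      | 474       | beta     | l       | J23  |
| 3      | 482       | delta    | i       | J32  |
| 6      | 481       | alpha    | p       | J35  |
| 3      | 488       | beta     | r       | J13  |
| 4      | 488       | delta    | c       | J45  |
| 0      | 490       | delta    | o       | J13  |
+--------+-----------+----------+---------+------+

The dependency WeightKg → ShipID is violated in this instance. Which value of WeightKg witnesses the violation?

WeightKg=alpha: 4 rows → ShipID = 6, 6, 6, 6 ✓
WeightKg=beta: 5 rows → ShipID = 3, 3, 3, 3, 3 ✓
WeightKg=delta: 5 rows → ShipID takes values {5, 6, 3, 4, 0} — violation
The only WeightKg value with inconsistent ShipID is WeightKg=delta.

delta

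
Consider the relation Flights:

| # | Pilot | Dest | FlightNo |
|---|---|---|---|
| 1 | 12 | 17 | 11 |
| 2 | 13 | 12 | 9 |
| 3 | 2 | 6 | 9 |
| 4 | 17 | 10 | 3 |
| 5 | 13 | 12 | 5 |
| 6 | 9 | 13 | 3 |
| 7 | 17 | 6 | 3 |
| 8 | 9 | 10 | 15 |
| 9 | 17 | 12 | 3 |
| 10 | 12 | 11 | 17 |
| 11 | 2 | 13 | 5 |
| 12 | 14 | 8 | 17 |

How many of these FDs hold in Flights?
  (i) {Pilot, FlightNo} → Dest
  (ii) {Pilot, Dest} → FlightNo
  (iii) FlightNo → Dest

0

(i) {Pilot, FlightNo} → Dest: (Pilot=17, FlightNo=3): rows 4, 7, 9 → Dest takes values {10, 6, 12} — violation — fails.
(ii) {Pilot, Dest} → FlightNo: (Pilot=13, Dest=12): rows 2, 5 → FlightNo takes values {9, 5} — violation — fails.
(iii) FlightNo → Dest: FlightNo=9: rows 2, 3 → Dest takes values {12, 6} — violation; FlightNo=3: rows 4, 6, 7, 9 → Dest takes values {10, 13, 6, 12} — violation; FlightNo=5: rows 5, 11 → Dest takes values {12, 13} — violation; FlightNo=17: rows 10, 12 → Dest takes values {11, 8} — violation — fails.
None of the 3 dependencies hold.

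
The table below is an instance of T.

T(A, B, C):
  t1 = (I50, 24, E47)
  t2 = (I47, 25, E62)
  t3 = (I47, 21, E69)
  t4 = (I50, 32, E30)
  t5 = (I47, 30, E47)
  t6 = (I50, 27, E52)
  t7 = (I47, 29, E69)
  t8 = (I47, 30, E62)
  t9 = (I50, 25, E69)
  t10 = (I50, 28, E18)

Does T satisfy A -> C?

No

A=I50: rows 1, 4, 6, 9, 10 → C takes values {E47, E30, E52, E69, E18} — violation
A=I47: rows 2, 3, 5, 7, 8 → C takes values {E62, E69, E47} — violation
Two rows agree on A but differ on C, so A -> C does not hold.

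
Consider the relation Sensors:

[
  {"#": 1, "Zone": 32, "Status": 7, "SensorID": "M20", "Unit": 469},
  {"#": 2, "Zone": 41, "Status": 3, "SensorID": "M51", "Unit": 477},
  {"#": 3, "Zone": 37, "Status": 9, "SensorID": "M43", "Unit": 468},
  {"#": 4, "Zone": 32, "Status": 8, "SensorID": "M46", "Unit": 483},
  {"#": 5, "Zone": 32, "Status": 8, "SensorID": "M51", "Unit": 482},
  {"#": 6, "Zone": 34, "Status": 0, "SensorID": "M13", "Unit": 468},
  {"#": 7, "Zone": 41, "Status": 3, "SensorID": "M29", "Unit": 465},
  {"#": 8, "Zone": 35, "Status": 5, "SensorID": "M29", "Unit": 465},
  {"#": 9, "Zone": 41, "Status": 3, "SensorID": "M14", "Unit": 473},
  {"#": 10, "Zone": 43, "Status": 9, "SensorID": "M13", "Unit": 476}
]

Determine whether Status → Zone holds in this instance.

Status=7: row 1 → Zone = 32 ✓
Status=3: rows 2, 7, 9 → Zone = 41, 41, 41 ✓
Status=9: rows 3, 10 → Zone takes values {37, 43} — violation
Status=8: rows 4, 5 → Zone = 32, 32 ✓
Status=0: row 6 → Zone = 34 ✓
Status=5: row 8 → Zone = 35 ✓
Two rows agree on Status but differ on Zone, so Status → Zone does not hold.

No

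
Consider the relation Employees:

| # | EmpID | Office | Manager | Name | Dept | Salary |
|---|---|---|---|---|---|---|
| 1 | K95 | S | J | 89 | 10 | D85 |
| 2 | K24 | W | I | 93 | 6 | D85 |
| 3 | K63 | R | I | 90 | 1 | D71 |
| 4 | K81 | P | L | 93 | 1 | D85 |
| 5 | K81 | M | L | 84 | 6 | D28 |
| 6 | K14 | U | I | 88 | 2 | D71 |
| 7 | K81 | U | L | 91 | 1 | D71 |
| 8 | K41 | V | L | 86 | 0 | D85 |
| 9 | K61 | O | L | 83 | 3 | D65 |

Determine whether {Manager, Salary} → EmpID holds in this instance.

(Manager=J, Salary=D85): row 1 → EmpID = K95 ✓
(Manager=I, Salary=D85): row 2 → EmpID = K24 ✓
(Manager=I, Salary=D71): rows 3, 6 → EmpID takes values {K63, K14} — violation
(Manager=L, Salary=D85): rows 4, 8 → EmpID takes values {K81, K41} — violation
(Manager=L, Salary=D28): row 5 → EmpID = K81 ✓
(Manager=L, Salary=D71): row 7 → EmpID = K81 ✓
(Manager=L, Salary=D65): row 9 → EmpID = K61 ✓
Two rows agree on {Manager, Salary} but differ on EmpID, so {Manager, Salary} → EmpID does not hold.

No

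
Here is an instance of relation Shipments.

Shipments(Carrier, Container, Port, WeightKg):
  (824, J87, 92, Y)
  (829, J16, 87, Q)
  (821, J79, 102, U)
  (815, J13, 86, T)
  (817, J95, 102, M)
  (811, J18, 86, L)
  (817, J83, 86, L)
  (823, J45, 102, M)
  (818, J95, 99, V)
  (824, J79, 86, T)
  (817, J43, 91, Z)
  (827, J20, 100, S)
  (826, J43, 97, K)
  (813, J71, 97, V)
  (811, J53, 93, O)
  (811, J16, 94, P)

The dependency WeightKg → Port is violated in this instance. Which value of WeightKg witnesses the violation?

V

WeightKg=Y: 1 row → Port = 92 ✓
WeightKg=Q: 1 row → Port = 87 ✓
WeightKg=U: 1 row → Port = 102 ✓
WeightKg=T: 2 rows → Port = 86, 86 ✓
WeightKg=M: 2 rows → Port = 102, 102 ✓
WeightKg=L: 2 rows → Port = 86, 86 ✓
WeightKg=V: 2 rows → Port takes values {99, 97} — violation
WeightKg=Z: 1 row → Port = 91 ✓
WeightKg=S: 1 row → Port = 100 ✓
WeightKg=K: 1 row → Port = 97 ✓
WeightKg=O: 1 row → Port = 93 ✓
WeightKg=P: 1 row → Port = 94 ✓
The only WeightKg value with inconsistent Port is WeightKg=V.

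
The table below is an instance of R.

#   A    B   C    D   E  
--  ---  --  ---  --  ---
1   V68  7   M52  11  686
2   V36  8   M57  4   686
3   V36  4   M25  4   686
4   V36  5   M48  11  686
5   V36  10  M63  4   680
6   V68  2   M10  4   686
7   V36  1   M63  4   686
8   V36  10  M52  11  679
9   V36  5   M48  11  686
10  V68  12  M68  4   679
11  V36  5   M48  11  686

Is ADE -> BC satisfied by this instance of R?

(A=V68, D=11, E=686): row 1 → {B,C} = (7, M52) ✓
(A=V36, D=4, E=686): rows 2, 3, 7 → {B,C} takes values {(8, M57), (4, M25), (1, M63)} — violation
(A=V36, D=11, E=686): rows 4, 9, 11 → {B,C} = (5, M48), (5, M48), (5, M48) ✓
(A=V36, D=4, E=680): row 5 → {B,C} = (10, M63) ✓
(A=V68, D=4, E=686): row 6 → {B,C} = (2, M10) ✓
(A=V36, D=11, E=679): row 8 → {B,C} = (10, M52) ✓
(A=V68, D=4, E=679): row 10 → {B,C} = (12, M68) ✓
Two rows agree on ADE but differ on BC, so ADE -> BC does not hold.

No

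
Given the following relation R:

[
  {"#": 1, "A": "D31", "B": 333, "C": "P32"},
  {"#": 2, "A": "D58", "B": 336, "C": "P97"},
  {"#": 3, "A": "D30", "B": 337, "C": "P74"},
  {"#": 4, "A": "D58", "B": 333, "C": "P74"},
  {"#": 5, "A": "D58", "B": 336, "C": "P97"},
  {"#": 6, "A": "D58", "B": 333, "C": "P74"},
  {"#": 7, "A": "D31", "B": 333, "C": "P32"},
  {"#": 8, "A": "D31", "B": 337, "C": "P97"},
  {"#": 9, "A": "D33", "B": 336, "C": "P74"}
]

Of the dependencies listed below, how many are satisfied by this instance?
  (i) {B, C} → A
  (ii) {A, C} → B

2

(i) {B, C} → A: every LHS value maps to a single RHS value — holds.
(ii) {A, C} → B: every LHS value maps to a single RHS value — holds.
2 of the 2 dependencies hold.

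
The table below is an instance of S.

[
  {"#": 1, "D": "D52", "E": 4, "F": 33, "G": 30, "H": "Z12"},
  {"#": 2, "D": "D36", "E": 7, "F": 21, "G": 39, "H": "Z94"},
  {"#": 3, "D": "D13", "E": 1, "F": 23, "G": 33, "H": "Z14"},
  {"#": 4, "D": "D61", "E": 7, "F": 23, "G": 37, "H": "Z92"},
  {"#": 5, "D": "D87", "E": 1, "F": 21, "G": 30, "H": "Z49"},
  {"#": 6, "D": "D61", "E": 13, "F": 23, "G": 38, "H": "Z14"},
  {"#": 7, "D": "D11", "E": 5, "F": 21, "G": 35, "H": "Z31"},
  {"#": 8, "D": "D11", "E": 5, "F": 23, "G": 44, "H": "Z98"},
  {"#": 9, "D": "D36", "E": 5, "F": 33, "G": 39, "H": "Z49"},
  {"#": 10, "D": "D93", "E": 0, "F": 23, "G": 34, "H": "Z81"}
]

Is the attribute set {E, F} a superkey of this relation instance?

All 10 rows have distinct {E, F} values, so {E, F} → (all attributes) holds and {E, F} is a superkey.

Yes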